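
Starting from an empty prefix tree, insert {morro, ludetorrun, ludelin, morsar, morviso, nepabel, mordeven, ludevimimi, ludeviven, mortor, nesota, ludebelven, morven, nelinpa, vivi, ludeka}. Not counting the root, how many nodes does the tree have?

72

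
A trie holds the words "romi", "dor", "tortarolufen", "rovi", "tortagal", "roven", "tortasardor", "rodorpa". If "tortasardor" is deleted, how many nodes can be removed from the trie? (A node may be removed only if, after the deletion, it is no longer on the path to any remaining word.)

Walk "tortasardor" from the leaf back toward the root, removing each node that no remaining word uses.
The suffix "sardor" (6 nodes) is used only by "tortasardor"; the node for "torta" still has the child "r", so pruning stops there.
Nodes removed: 6

6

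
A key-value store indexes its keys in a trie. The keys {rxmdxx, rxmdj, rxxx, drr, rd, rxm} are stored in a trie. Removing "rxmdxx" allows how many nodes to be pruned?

2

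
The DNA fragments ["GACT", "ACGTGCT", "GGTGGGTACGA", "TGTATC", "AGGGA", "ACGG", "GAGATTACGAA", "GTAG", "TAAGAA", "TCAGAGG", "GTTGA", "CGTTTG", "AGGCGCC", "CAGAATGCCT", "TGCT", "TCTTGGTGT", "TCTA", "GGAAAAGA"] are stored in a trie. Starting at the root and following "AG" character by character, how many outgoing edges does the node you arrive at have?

Walk "AG" from the root, arriving at one node.
Characters that immediately follow "AG" among the stored strings: {G}.
That node has 1 child edge.

1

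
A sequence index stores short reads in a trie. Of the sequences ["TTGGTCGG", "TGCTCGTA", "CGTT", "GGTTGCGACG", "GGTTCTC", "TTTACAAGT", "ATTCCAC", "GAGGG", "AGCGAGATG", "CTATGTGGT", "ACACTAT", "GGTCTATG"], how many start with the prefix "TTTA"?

1

Filter for entries beginning with "TTTA":
Matches: "TTTACAAGT"
Count: 1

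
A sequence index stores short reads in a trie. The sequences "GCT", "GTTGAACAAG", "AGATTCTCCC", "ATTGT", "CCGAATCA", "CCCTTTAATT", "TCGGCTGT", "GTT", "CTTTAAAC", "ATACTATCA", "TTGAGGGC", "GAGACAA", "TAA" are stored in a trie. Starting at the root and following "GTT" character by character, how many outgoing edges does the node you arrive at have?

1

The children of the "GTT" node are the distinct next characters among strings starting with "GTT".
Characters that immediately follow "GTT" among the stored strings: {G}.
That node has 1 child edge.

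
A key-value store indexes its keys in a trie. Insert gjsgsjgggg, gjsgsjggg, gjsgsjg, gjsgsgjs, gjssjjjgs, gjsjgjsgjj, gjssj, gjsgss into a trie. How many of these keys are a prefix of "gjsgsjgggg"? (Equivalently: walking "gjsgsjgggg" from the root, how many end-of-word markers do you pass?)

Check each prefix of "gjsgsjgggg" against the stored set — each match is an end-marker on the path.
Prefixes of the query that are stored words: "gjsgsjg", "gjsgsjggg", "gjsgsjgggg"
Count: 3

3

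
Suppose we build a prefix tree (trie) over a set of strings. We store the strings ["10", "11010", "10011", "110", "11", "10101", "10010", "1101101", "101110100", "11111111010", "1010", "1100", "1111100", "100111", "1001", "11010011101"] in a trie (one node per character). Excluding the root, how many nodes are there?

41

Count nodes per top-level branch (shared prefixes stored once):
  '1'-branch (10, 1001, 10010, 10011, 100111, 1010, 10101, 101110100, 11, 110, 1100, 11010, 11010011101, 1101101, 1111100, 11111111010): 41 nodes
Sum: 41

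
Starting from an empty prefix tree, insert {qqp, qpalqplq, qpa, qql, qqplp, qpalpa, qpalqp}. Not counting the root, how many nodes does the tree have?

15

Trace insertions, counting only characters that open a new branch:
  "qqp" → 3 new (q, q, p)
  "qpalqplq" → prefix "q" already present; 7 new (p, a, l, q, p, l, q)
  "qpa" → prefix "qpa" already present; 0 new (none)
  "qql" → prefix "qq" already present; 1 new (l)
  "qqplp" → prefix "qqp" already present; 2 new (l, p)
  "qpalpa" → prefix "qpal" already present; 2 new (p, a)
  "qpalqp" → prefix "qpalqp" already present; 0 new (none)
Total nodes = 3 + 7 + 0 + 1 + 2 + 2 + 0 = 15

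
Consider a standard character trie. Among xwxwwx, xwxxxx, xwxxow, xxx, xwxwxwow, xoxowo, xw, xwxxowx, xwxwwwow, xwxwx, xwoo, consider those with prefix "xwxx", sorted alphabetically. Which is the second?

xwxxowx

DFS of the "xwxx" subtree visits, in order: "xwxxow", "xwxxowx", "xwxxxx"
The 2nd is xwxxowx.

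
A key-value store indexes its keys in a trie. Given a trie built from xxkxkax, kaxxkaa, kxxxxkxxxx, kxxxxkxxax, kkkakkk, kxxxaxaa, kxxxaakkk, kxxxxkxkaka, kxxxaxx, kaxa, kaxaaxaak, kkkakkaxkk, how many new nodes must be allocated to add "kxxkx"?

2

"kxx" is already a path in the trie; the remaining "kx" must be added.
So 5 − 3 = 2 new nodes.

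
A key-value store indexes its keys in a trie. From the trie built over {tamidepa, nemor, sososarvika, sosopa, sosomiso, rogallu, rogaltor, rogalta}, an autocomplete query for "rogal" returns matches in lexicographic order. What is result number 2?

DFS of the "rogal" subtree visits, in order: "rogallu", "rogalta", "rogaltor"
The 2nd is rogalta.

rogalta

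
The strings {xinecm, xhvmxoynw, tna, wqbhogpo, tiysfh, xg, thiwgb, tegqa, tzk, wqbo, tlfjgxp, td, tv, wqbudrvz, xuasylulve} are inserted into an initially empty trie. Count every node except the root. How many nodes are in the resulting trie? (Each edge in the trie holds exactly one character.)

Trace insertions, counting only characters that open a new branch:
  "xinecm" → 6 new (x, i, n, e, c, m)
  "xhvmxoynw" → prefix "x" already present; 8 new (h, v, m, x, o, y, n, w)
  "tna" → 3 new (t, n, a)
  "wqbhogpo" → 8 new (w, q, b, h, o, g, p, o)
  "tiysfh" → prefix "t" already present; 5 new (i, y, s, f, h)
  "xg" → prefix "x" already present; 1 new (g)
  "thiwgb" → prefix "t" already present; 5 new (h, i, w, g, b)
  "tegqa" → prefix "t" already present; 4 new (e, g, q, a)
  "tzk" → prefix "t" already present; 2 new (z, k)
  "wqbo" → prefix "wqb" already present; 1 new (o)
  "tlfjgxp" → prefix "t" already present; 6 new (l, f, j, g, x, p)
  "td" → prefix "t" already present; 1 new (d)
  "tv" → prefix "t" already present; 1 new (v)
  "wqbudrvz" → prefix "wqb" already present; 5 new (u, d, r, v, z)
  "xuasylulve" → prefix "x" already present; 9 new (u, a, s, y, l, u, l, v, e)
Total nodes = 6 + 8 + 3 + 8 + 5 + 1 + 5 + 4 + 2 + 1 + 6 + 1 + 1 + 5 + 9 = 65

65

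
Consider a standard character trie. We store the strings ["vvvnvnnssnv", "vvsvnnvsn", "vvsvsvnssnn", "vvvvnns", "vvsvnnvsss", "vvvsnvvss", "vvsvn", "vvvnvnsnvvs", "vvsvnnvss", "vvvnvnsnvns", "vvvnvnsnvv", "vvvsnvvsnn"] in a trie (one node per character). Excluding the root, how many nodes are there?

46

Insert word by word; a character creates a node only if that edge doesn't already exist:
  "vvvnvnnssnv" → 11 new (v, v, v, n, v, n, n, s, s, n, v)
  "vvsvnnvsn" → prefix "vv" already present; 7 new (s, v, n, n, v, s, n)
  "vvsvsvnssnn" → prefix "vvsv" already present; 7 new (s, v, n, s, s, n, n)
  "vvvvnns" → prefix "vvv" already present; 4 new (v, n, n, s)
  "vvsvnnvsss" → prefix "vvsvnnvs" already present; 2 new (s, s)
  "vvvsnvvss" → prefix "vvv" already present; 6 new (s, n, v, v, s, s)
  "vvsvn" → prefix "vvsvn" already present; 0 new (none)
  "vvvnvnsnvvs" → prefix "vvvnvn" already present; 5 new (s, n, v, v, s)
  "vvsvnnvss" → prefix "vvsvnnvss" already present; 0 new (none)
  "vvvnvnsnvns" → prefix "vvvnvnsnv" already present; 2 new (n, s)
  "vvvnvnsnvv" → prefix "vvvnvnsnvv" already present; 0 new (none)
  "vvvsnvvsnn" → prefix "vvvsnvvs" already present; 2 new (n, n)
Total nodes = 11 + 7 + 7 + 4 + 2 + 6 + 0 + 5 + 0 + 2 + 0 + 2 = 46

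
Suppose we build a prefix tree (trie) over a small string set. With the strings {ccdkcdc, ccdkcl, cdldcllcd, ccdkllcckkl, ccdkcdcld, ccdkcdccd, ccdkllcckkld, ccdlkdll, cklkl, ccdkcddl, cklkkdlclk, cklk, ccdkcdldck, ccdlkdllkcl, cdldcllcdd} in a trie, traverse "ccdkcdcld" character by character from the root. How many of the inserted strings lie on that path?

Check each prefix of "ccdkcdcld" against the stored set — each match is an end-marker on the path.
Prefixes of the query that are stored words: "ccdkcdc", "ccdkcdcld"
Count: 2

2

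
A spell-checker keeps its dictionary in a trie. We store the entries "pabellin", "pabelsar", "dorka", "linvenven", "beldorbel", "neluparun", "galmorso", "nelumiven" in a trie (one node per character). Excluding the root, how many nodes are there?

56

Count nodes per top-level branch (shared prefixes stored once):
  'b'-branch (beldorbel): 9 nodes
  'd'-branch (dorka): 5 nodes
  'g'-branch (galmorso): 8 nodes
  'l'-branch (linvenven): 9 nodes
  'n'-branch (nelumiven, neluparun): 14 nodes
  'p'-branch (pabellin, pabelsar): 11 nodes
Sum: 56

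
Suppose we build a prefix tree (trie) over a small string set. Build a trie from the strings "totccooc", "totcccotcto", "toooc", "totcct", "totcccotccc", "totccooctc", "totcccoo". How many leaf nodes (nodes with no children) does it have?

6

Leaves are exactly the stored words that no other stored word extends.
Those words: "toooc", "totcccoo", "totcccotccc", "totcccotcto", "totccooctc", "totcct"
Leaf count: 6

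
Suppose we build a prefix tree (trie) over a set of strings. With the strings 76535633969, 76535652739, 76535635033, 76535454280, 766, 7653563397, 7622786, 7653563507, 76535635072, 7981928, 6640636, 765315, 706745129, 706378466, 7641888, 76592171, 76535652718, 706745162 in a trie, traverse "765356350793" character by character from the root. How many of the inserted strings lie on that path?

1

Traverse "765356350793" character by character; count nodes along the way that are marked as word ends.
Prefixes of the query that are stored words: "7653563507"
Count: 1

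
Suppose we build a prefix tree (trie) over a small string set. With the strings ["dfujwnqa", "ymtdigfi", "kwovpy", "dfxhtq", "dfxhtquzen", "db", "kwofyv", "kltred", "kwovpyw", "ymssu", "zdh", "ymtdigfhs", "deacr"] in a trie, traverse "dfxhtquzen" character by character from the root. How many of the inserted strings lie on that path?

Traverse "dfxhtquzen" character by character; count nodes along the way that are marked as word ends.
Prefixes of the query that are stored words: "dfxhtq", "dfxhtquzen"
Count: 2

2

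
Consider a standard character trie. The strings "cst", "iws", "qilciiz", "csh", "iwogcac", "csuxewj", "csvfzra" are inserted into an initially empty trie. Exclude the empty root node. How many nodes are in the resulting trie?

Count nodes per top-level branch (shared prefixes stored once):
  'c'-branch (csh, cst, csuxewj, csvfzra): 14 nodes
  'i'-branch (iwogcac, iws): 8 nodes
  'q'-branch (qilciiz): 7 nodes
Sum: 29

29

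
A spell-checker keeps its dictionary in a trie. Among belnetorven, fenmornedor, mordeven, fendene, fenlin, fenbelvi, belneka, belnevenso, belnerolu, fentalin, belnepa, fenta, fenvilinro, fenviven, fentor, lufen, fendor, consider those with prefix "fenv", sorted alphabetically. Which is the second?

DFS of the "fenv" subtree visits, in order: "fenvilinro", "fenviven"
The 2nd is fenviven.

fenviven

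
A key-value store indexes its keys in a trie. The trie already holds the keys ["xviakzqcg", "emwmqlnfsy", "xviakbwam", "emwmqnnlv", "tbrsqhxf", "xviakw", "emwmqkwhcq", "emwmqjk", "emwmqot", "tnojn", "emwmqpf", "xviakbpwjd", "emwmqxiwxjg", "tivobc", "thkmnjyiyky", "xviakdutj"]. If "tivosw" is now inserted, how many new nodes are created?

The longest prefix of "tivosw" already in the trie is "tivo" (length 4).
New nodes needed: |"tivosw"| − 4 = 6 − 4 = 2.

2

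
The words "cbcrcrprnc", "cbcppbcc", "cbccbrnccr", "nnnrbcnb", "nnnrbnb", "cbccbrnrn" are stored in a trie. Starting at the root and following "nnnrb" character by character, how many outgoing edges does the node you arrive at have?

2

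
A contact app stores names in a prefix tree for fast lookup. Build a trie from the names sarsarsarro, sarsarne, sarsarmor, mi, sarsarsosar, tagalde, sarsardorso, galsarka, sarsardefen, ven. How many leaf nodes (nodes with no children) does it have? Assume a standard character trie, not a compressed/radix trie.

Leaves are exactly the stored words that no other stored word extends.
Those words: "galsarka", "mi", "sarsardefen", "sarsardorso", "sarsarmor", "sarsarne", "sarsarsarro", "sarsarsosar", "tagalde", "ven"
Leaf count: 10

10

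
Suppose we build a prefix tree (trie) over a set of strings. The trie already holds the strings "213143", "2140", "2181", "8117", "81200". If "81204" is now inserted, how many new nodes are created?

"8120" is already a path in the trie; the remaining "4" must be added.
Each of the 1 remaining characters creates one node.

1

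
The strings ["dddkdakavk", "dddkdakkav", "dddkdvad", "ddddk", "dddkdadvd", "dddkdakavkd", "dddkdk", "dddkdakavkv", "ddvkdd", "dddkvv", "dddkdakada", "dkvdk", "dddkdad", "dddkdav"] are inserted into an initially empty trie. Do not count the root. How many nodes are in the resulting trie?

37

Trie structure (* marks end of a word):
(root)
└─ d
   ├─ d
   │  ├─ d
   │  │  ├─ d
   │  │  │  └─ k *
   │  │  └─ k
   │  │     ├─ d
   │  │     │  ├─ a
   │  │     │  │  ├─ d *
   │  │     │  │  │  └─ v
   │  │     │  │  │     └─ d *
   │  │     │  │  ├─ k
   │  │     │  │  │  ├─ a
   │  │     │  │  │  │  ├─ d
   │  │     │  │  │  │  │  └─ a *
   │  │     │  │  │  │  └─ v
   │  │     │  │  │  │     └─ k *
   │  │     │  │  │  │        ├─ d *
   │  │     │  │  │  │        └─ v *
   │  │     │  │  │  └─ k
   │  │     │  │  │     └─ a
   │  │     │  │  │        └─ v *
   │  │     │  │  └─ v *
   │  │     │  ├─ k *
   │  │     │  └─ v
   │  │     │     └─ a
   │  │     │        └─ d *
   │  │     └─ v
   │  │        └─ v *
   │  └─ v
   │     └─ k
   │        └─ d
   │           └─ d *
   └─ k
      └─ v
         └─ d
            └─ k *
Counting every labelled node above: 37.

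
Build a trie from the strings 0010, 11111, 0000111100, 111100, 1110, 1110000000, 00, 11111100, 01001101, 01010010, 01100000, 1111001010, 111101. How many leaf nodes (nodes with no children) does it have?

9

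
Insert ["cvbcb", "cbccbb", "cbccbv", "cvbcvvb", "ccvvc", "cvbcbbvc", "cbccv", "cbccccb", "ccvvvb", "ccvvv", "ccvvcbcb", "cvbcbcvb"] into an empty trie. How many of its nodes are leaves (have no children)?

9

Leaves are exactly the stored words that no other stored word extends.
Those words: "cbccbb", "cbccbv", "cbccccb", "cbccv", "ccvvcbcb", "ccvvvb", "cvbcbbvc", "cvbcbcvb", "cvbcvvb"
Leaf count: 9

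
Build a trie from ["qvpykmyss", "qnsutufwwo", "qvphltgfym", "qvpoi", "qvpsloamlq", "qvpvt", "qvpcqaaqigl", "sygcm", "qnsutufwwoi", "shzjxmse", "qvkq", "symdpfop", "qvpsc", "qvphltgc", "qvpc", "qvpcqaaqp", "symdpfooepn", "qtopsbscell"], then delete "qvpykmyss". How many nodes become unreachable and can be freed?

After clearing the end-marker at "qvpykmyss", prune upward until reaching a node still needed by another word.
The suffix "ykmyss" (6 nodes) is used only by "qvpykmyss"; the node for "qvp" still has the child "h", so pruning stops there.
Nodes removed: 6

6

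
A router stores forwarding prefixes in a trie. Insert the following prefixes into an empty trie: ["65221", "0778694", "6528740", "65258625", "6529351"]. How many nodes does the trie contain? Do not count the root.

25

Count nodes per top-level branch (shared prefixes stored once):
  '0'-branch (0778694): 7 nodes
  '6'-branch (65221, 65258625, 6528740, 6529351): 18 nodes
Sum: 25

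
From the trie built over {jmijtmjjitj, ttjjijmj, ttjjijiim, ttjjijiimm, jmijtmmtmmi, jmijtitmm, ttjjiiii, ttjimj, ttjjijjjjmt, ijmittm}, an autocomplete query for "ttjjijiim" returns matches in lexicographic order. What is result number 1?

ttjjijiim

Filter for "ttjjijiim…" and sort: "ttjjijiim", "ttjjijiimm"
Position 1: ttjjijiim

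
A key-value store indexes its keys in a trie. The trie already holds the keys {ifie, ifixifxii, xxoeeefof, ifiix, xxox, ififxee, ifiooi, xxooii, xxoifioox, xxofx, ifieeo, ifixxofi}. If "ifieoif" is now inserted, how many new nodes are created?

3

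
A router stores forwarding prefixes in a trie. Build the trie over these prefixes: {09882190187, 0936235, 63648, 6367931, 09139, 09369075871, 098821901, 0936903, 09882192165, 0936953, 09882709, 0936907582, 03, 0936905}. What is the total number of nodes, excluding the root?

For each word, the new-node count is its length minus the longest prefix already in the trie:
  "09882190187" → 11 new (0, 9, 8, 8, 2, 1, 9, 0, 1, 8, 7)
  "0936235" → prefix "09" already present; 5 new (3, 6, 2, 3, 5)
  "63648" → 5 new (6, 3, 6, 4, 8)
  "6367931" → prefix "636" already present; 4 new (7, 9, 3, 1)
  "09139" → prefix "09" already present; 3 new (1, 3, 9)
  "09369075871" → prefix "0936" already present; 7 new (9, 0, 7, 5, 8, 7, 1)
  "098821901" → prefix "098821901" already present; 0 new (none)
  "0936903" → prefix "093690" already present; 1 new (3)
  "09882192165" → prefix "0988219" already present; 4 new (2, 1, 6, 5)
  "0936953" → prefix "09369" already present; 2 new (5, 3)
  "09882709" → prefix "09882" already present; 3 new (7, 0, 9)
  "0936907582" → prefix "093690758" already present; 1 new (2)
  "03" → prefix "0" already present; 1 new (3)
  "0936905" → prefix "093690" already present; 1 new (5)
Total nodes = 11 + 5 + 5 + 4 + 3 + 7 + 0 + 1 + 4 + 2 + 3 + 1 + 1 + 1 = 48

48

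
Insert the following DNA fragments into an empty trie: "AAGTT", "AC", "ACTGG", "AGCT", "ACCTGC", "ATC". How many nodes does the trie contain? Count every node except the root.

Trie structure (* marks end of a word):
(root)
└─ A
   ├─ A
   │  └─ G
   │     └─ T
   │        └─ T *
   ├─ C *
   │  ├─ C
   │  │  └─ T
   │  │     └─ G
   │  │        └─ C *
   │  └─ T
   │     └─ G
   │        └─ G *
   ├─ G
   │  └─ C
   │     └─ T *
   └─ T
      └─ C *
Counting every labelled node above: 18.

18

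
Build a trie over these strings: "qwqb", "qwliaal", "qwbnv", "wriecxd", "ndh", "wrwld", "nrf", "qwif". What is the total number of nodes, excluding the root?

For each word, the new-node count is its length minus the longest prefix already in the trie:
  "qwqb" → 4 new (q, w, q, b)
  "qwliaal" → prefix "qw" already present; 5 new (l, i, a, a, l)
  "qwbnv" → prefix "qw" already present; 3 new (b, n, v)
  "wriecxd" → 7 new (w, r, i, e, c, x, d)
  "ndh" → 3 new (n, d, h)
  "wrwld" → prefix "wr" already present; 3 new (w, l, d)
  "nrf" → prefix "n" already present; 2 new (r, f)
  "qwif" → prefix "qw" already present; 2 new (i, f)
Total nodes = 4 + 5 + 3 + 7 + 3 + 3 + 2 + 2 = 29

29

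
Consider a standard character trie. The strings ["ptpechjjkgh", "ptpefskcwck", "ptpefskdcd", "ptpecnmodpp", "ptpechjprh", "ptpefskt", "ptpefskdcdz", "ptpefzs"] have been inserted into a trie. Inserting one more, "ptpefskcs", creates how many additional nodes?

Walking "ptpefskcs" from the root, the first 8 characters ("ptpefskc") follow existing edges; "s" is the first miss.
So 9 − 8 = 1 new nodes.

1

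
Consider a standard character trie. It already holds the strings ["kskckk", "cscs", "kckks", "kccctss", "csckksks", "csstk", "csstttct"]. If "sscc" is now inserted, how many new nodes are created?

No existing word starts with "s", so every character of "sscc" needs a new node.
4 − 0 = 4 new nodes.

4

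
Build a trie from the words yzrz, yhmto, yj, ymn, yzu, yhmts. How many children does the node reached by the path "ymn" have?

Follow the path "ymn" to its node, then look at its outgoing edges.
No stored string extends past "ymn".
That node has 0 child edges.

0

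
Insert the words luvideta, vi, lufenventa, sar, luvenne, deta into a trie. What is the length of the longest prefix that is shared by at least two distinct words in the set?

Look for the deepest trie node that still has at least two words in its subtree.
e.g. "luvenne" and "luvideta" share the prefix "luv" of length 3; no pair shares a longer one.
Longest shared-prefix length: 3

3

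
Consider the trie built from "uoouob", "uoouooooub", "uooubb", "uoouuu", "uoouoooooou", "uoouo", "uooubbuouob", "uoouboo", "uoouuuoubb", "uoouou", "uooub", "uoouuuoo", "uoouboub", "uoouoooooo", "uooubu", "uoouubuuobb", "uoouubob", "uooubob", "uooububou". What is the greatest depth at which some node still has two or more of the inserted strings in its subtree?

Look for the deepest trie node that still has at least two words in its subtree.
"uoouoooooo" and "uoouoooooou" agree on "uoouoooooo" (10 characters) before diverging; nothing deeper is shared.
Longest shared-prefix length: 10

10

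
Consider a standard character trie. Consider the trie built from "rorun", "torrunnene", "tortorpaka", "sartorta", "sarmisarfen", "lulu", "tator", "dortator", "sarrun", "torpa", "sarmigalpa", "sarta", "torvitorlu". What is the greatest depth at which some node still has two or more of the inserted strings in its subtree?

Look for the deepest trie node that still has at least two words in its subtree.
e.g. "sarmigalpa" and "sarmisarfen" share the prefix "sarmi" of length 5; no pair shares a longer one.
Longest shared-prefix length: 5

5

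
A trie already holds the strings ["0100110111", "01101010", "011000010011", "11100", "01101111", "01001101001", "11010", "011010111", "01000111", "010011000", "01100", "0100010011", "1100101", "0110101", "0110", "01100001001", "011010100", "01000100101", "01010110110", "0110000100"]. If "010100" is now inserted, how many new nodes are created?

1

"01010" is already a path in the trie; the remaining "0" must be added.
Each of the 1 remaining characters creates one node.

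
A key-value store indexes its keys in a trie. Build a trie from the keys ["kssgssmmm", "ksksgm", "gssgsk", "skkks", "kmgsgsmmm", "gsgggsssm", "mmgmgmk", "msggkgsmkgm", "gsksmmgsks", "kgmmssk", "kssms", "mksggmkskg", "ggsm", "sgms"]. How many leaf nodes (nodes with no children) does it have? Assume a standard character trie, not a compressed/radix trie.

Leaves are exactly the stored words that no other stored word extends.
Those words: "ggsm", "gsgggsssm", "gsksmmgsks", "gssgsk", "kgmmssk", "kmgsgsmmm", "ksksgm", "kssgssmmm", "kssms", "mksggmkskg", "mmgmgmk", "msggkgsmkgm", "sgms", "skkks"
Leaf count: 14

14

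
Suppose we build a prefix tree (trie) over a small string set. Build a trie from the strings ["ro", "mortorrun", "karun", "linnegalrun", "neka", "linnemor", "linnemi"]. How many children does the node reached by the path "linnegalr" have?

The children of the "linnegalr" node are the distinct next characters among strings starting with "linnegalr".
Characters that immediately follow "linnegalr" among the stored strings: {u}.
That node has 1 child edge.

1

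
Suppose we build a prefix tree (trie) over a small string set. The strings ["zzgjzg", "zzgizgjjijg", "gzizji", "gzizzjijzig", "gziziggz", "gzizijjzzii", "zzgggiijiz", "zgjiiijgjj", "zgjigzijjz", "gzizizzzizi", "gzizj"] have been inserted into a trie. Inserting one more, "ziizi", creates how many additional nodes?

"z" is already a path in the trie; the remaining "iizi" must be added.
New nodes needed: |"ziizi"| − 1 = 5 − 1 = 4.

4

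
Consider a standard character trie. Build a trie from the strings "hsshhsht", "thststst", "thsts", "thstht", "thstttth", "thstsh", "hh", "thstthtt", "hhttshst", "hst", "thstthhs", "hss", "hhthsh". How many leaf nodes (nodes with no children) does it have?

10

A leaf is a node with no children — equivalently, the end of a word that is not a proper prefix of any other stored word.
Those words: "hhthsh", "hhttshst", "hsshhsht", "hst", "thstht", "thstsh", "thststst", "thstthhs", "thstthtt", "thstttth"
Leaf count: 10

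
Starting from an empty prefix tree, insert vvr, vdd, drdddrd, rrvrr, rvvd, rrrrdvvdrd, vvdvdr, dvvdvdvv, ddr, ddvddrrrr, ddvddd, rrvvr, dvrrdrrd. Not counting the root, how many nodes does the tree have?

57

Trace insertions, counting only characters that open a new branch:
  "vvr" → 3 new (v, v, r)
  "vdd" → prefix "v" already present; 2 new (d, d)
  "drdddrd" → 7 new (d, r, d, d, d, r, d)
  "rrvrr" → 5 new (r, r, v, r, r)
  "rvvd" → prefix "r" already present; 3 new (v, v, d)
  "rrrrdvvdrd" → prefix "rr" already present; 8 new (r, r, d, v, v, d, r, d)
  "vvdvdr" → prefix "vv" already present; 4 new (d, v, d, r)
  "dvvdvdvv" → prefix "d" already present; 7 new (v, v, d, v, d, v, v)
  "ddr" → prefix "d" already present; 2 new (d, r)
  "ddvddrrrr" → prefix "dd" already present; 7 new (v, d, d, r, r, r, r)
  "ddvddd" → prefix "ddvdd" already present; 1 new (d)
  "rrvvr" → prefix "rrv" already present; 2 new (v, r)
  "dvrrdrrd" → prefix "dv" already present; 6 new (r, r, d, r, r, d)
Total nodes = 3 + 2 + 7 + 5 + 3 + 8 + 4 + 7 + 2 + 7 + 1 + 2 + 6 = 57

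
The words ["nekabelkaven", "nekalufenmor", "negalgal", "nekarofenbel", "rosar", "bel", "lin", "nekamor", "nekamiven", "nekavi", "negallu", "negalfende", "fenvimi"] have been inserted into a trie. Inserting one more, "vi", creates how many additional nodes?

2

Nothing in the trie begins with "v"; the whole of "vi" is new.
2 − 0 = 2 new nodes.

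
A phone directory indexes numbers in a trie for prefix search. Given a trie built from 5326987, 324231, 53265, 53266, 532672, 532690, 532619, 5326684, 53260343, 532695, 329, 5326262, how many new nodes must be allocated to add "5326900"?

The longest prefix of "5326900" already in the trie is "532690" (length 6).
New nodes needed: |"5326900"| − 6 = 7 − 6 = 1.

1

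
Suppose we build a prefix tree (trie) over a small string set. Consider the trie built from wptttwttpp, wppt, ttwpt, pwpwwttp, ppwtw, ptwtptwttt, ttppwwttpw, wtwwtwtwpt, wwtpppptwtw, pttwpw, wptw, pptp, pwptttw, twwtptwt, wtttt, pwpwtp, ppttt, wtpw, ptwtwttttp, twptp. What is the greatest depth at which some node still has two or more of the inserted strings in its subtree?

Equivalently: take the maximum, over all pairs, of their longest common prefix length.
e.g. "ptwtptwttt" and "ptwtwttttp" share the prefix "ptwt" of length 4; no pair shares a longer one.
Longest shared-prefix length: 4

4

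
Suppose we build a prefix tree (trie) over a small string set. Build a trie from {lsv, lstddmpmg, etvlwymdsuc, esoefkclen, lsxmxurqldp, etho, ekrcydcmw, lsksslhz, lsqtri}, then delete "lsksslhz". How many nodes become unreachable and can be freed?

6

After clearing the end-marker at "lsksslhz", prune upward until reaching a node still needed by another word.
The suffix "ksslhz" (6 nodes) is used only by "lsksslhz"; the node for "ls" still has the child "v", so pruning stops there.
Nodes removed: 6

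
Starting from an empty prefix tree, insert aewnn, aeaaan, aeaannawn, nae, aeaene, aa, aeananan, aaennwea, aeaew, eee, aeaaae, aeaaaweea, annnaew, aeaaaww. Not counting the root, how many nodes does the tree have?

Trace insertions, counting only characters that open a new branch:
  "aewnn" → 5 new (a, e, w, n, n)
  "aeaaan" → prefix "ae" already present; 4 new (a, a, a, n)
  "aeaannawn" → prefix "aeaa" already present; 5 new (n, n, a, w, n)
  "nae" → 3 new (n, a, e)
  "aeaene" → prefix "aea" already present; 3 new (e, n, e)
  "aa" → prefix "a" already present; 1 new (a)
  "aeananan" → prefix "aea" already present; 5 new (n, a, n, a, n)
  "aaennwea" → prefix "aa" already present; 6 new (e, n, n, w, e, a)
  "aeaew" → prefix "aeae" already present; 1 new (w)
  "eee" → 3 new (e, e, e)
  "aeaaae" → prefix "aeaaa" already present; 1 new (e)
  "aeaaaweea" → prefix "aeaaa" already present; 4 new (w, e, e, a)
  "annnaew" → prefix "a" already present; 6 new (n, n, n, a, e, w)
  "aeaaaww" → prefix "aeaaaw" already present; 1 new (w)
Total nodes = 5 + 4 + 5 + 3 + 3 + 1 + 5 + 6 + 1 + 3 + 1 + 4 + 6 + 1 = 48

48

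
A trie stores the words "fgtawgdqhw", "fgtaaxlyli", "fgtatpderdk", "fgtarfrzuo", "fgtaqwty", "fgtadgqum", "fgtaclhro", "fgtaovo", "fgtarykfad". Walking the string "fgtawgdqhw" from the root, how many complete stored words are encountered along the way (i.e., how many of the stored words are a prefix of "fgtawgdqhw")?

1

Walk "fgtawgdqhw" from the root; an end-of-word marker is hit whenever a stored word is a prefix of "fgtawgdqhw".
Prefixes of the query that are stored words: "fgtawgdqhw"
Count: 1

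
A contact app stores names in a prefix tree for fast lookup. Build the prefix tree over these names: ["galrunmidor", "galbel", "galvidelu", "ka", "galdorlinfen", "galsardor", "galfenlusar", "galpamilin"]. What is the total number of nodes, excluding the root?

52

Trace insertions, counting only characters that open a new branch:
  "galrunmidor" → 11 new (g, a, l, r, u, n, m, i, d, o, r)
  "galbel" → prefix "gal" already present; 3 new (b, e, l)
  "galvidelu" → prefix "gal" already present; 6 new (v, i, d, e, l, u)
  "ka" → 2 new (k, a)
  "galdorlinfen" → prefix "gal" already present; 9 new (d, o, r, l, i, n, f, e, n)
  "galsardor" → prefix "gal" already present; 6 new (s, a, r, d, o, r)
  "galfenlusar" → prefix "gal" already present; 8 new (f, e, n, l, u, s, a, r)
  "galpamilin" → prefix "gal" already present; 7 new (p, a, m, i, l, i, n)
Total nodes = 11 + 3 + 6 + 2 + 9 + 6 + 8 + 7 = 52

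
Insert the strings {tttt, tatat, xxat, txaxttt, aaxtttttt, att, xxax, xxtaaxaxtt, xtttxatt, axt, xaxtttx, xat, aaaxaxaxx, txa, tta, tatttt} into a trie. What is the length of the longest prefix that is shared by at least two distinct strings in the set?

3

Look for the deepest trie node that still has at least two words in its subtree.
e.g. "tatat" and "tatttt" share the prefix "tat" of length 3; no pair shares a longer one.
Longest shared-prefix length: 3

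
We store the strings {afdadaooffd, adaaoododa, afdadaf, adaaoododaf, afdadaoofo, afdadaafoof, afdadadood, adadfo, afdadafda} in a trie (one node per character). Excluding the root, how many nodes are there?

For each word, the new-node count is its length minus the longest prefix already in the trie:
  "afdadaooffd" → 11 new (a, f, d, a, d, a, o, o, f, f, d)
  "adaaoododa" → prefix "a" already present; 9 new (d, a, a, o, o, d, o, d, a)
  "afdadaf" → prefix "afdada" already present; 1 new (f)
  "adaaoododaf" → prefix "adaaoododa" already present; 1 new (f)
  "afdadaoofo" → prefix "afdadaoof" already present; 1 new (o)
  "afdadaafoof" → prefix "afdada" already present; 5 new (a, f, o, o, f)
  "afdadadood" → prefix "afdada" already present; 4 new (d, o, o, d)
  "adadfo" → prefix "ada" already present; 3 new (d, f, o)
  "afdadafda" → prefix "afdadaf" already present; 2 new (d, a)
Total nodes = 11 + 9 + 1 + 1 + 1 + 5 + 4 + 3 + 2 = 37

37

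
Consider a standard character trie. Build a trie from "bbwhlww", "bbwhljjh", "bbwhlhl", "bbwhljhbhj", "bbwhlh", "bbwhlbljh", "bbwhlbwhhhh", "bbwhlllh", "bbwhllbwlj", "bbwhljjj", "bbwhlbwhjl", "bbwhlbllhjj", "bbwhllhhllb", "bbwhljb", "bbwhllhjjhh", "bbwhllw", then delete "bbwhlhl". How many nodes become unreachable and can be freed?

1

A node on "bbwhlhl"'s path can go only if nothing else ends at it or branches off below it.
The suffix "l" (1 node) is used only by "bbwhlhl"; "bbwhlh" is itself a stored word, so pruning stops there.
Nodes removed: 1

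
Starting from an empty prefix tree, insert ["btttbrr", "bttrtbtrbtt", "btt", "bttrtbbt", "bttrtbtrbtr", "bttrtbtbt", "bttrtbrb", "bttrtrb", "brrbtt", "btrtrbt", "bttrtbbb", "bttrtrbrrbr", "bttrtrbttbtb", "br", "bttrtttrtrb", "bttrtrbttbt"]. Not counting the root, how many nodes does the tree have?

50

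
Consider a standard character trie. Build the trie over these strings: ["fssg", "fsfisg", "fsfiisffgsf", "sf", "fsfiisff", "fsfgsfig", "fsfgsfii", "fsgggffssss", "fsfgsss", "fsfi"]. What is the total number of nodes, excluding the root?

Trie structure (* marks end of a word):
(root)
├─ f
│  └─ s
│     ├─ f
│     │  ├─ g
│     │  │  └─ s
│     │  │     ├─ f
│     │  │     │  └─ i
│     │  │     │     ├─ g *
│     │  │     │     └─ i *
│     │  │     └─ s
│     │  │        └─ s *
│     │  └─ i *
│     │     ├─ i
│     │     │  └─ s
│     │     │     └─ f
│     │     │        └─ f *
│     │     │           └─ g
│     │     │              └─ s
│     │     │                 └─ f *
│     │     └─ s
│     │        └─ g *
│     ├─ g
│     │  └─ g
│     │     └─ g
│     │        └─ f
│     │           └─ f
│     │              └─ s
│     │                 └─ s
│     │                    └─ s
│     │                       └─ s *
│     └─ s
│        └─ g *
└─ s
   └─ f *
Counting every labelled node above: 34.

34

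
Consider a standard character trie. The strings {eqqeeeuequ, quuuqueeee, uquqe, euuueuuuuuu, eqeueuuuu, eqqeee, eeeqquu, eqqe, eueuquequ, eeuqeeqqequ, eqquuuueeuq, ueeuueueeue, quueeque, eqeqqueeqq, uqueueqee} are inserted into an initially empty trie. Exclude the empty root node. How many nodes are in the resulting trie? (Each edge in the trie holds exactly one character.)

Insert word by word; a character creates a node only if that edge doesn't already exist:
  "eqqeeeuequ" → 10 new (e, q, q, e, e, e, u, e, q, u)
  "quuuqueeee" → 10 new (q, u, u, u, q, u, e, e, e, e)
  "uquqe" → 5 new (u, q, u, q, e)
  "euuueuuuuuu" → prefix "e" already present; 10 new (u, u, u, e, u, u, u, u, u, u)
  "eqeueuuuu" → prefix "eq" already present; 7 new (e, u, e, u, u, u, u)
  "eqqeee" → prefix "eqqeee" already present; 0 new (none)
  "eeeqquu" → prefix "e" already present; 6 new (e, e, q, q, u, u)
  "eqqe" → prefix "eqqe" already present; 0 new (none)
  "eueuquequ" → prefix "eu" already present; 7 new (e, u, q, u, e, q, u)
  "eeuqeeqqequ" → prefix "ee" already present; 9 new (u, q, e, e, q, q, e, q, u)
  "eqquuuueeuq" → prefix "eqq" already present; 8 new (u, u, u, u, e, e, u, q)
  "ueeuueueeue" → prefix "u" already present; 10 new (e, e, u, u, e, u, e, e, u, e)
  "quueeque" → prefix "quu" already present; 5 new (e, e, q, u, e)
  "eqeqqueeqq" → prefix "eqe" already present; 7 new (q, q, u, e, e, q, q)
  "uqueueqee" → prefix "uqu" already present; 6 new (e, u, e, q, e, e)
Total nodes = 10 + 10 + 5 + 10 + 7 + 0 + 6 + 0 + 7 + 9 + 8 + 10 + 5 + 7 + 6 = 100

100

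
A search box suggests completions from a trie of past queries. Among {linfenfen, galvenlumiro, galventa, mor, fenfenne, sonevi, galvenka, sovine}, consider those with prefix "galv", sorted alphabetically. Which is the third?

galventa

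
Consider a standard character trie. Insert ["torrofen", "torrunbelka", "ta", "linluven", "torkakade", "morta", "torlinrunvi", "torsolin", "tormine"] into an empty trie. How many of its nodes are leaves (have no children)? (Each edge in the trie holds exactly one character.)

9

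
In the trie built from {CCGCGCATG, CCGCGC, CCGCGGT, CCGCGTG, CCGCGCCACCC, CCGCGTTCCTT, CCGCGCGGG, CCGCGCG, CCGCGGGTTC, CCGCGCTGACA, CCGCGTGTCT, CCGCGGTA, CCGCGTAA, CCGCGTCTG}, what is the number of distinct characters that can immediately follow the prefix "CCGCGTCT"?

1

Walk "CCGCGTCT" from the root, arriving at one node.
Distinct next characters after "CCGCGTCT": G.
That node has 1 child edge.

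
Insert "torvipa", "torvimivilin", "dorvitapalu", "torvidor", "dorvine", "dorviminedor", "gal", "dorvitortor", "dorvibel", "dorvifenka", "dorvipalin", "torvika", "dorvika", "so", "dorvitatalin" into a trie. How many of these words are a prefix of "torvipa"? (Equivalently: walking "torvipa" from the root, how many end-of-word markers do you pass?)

1

Traverse "torvipa" character by character; count nodes along the way that are marked as word ends.
Prefixes of the query that are stored words: "torvipa"
Count: 1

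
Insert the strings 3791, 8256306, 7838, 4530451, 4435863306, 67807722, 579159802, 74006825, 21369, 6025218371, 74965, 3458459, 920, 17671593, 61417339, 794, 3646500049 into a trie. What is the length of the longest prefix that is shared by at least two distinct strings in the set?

The deepest shared node is where two words last agree before diverging.
"74006825" and "74965" agree on "74" (2 characters) before diverging; nothing deeper is shared.
Longest shared-prefix length: 2

2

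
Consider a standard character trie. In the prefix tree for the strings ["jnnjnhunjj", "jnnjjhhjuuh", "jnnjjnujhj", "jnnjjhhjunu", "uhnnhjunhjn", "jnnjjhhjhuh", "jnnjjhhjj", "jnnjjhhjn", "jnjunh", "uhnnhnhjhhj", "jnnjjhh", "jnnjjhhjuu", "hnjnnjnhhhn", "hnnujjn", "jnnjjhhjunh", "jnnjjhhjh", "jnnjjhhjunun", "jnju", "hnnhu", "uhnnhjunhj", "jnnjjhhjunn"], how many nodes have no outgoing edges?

Leaves are exactly the stored words that no other stored word extends.
Those words: "hnjnnjnhhhn", "hnnhu", "hnnujjn", "jnjunh", "jnnjjhhjhuh", "jnnjjhhjj", "jnnjjhhjn", "jnnjjhhjunh", "jnnjjhhjunn", "jnnjjhhjunun", "jnnjjhhjuuh", "jnnjjnujhj", "jnnjnhunjj", "uhnnhjunhjn", "uhnnhnhjhhj"
Leaf count: 15

15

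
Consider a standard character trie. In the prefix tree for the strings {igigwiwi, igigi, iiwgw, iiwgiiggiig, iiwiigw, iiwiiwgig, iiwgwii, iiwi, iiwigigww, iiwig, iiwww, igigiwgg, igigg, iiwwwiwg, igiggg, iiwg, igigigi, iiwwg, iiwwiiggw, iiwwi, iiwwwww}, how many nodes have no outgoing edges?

13

A leaf is a node with no children — equivalently, the end of a word that is not a proper prefix of any other stored word.
Those words: "igiggg", "igigigi", "igigiwgg", "igigwiwi", "iiwgiiggiig", "iiwgwii", "iiwigigww", "iiwiigw", "iiwiiwgig", "iiwwg", "iiwwiiggw", "iiwwwiwg", "iiwwwww"
Leaf count: 13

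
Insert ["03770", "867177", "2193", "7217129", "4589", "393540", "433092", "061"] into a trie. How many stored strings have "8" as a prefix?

1

Walk to "8"; the words in its subtree are exactly those with that prefix.
Words under "8": 867177
Count: 1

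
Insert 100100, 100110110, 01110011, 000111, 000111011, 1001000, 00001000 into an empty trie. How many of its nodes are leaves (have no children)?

5

Leaves are exactly the stored words that no other stored word extends.
Those words: "00001000", "000111011", "01110011", "1001000", "100110110"
Leaf count: 5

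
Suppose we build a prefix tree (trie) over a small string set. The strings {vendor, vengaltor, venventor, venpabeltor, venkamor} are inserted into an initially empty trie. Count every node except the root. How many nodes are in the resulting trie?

31

Insert word by word; a character creates a node only if that edge doesn't already exist:
  "vendor" → 6 new (v, e, n, d, o, r)
  "vengaltor" → prefix "ven" already present; 6 new (g, a, l, t, o, r)
  "venventor" → prefix "ven" already present; 6 new (v, e, n, t, o, r)
  "venpabeltor" → prefix "ven" already present; 8 new (p, a, b, e, l, t, o, r)
  "venkamor" → prefix "ven" already present; 5 new (k, a, m, o, r)
Total nodes = 6 + 6 + 6 + 8 + 5 = 31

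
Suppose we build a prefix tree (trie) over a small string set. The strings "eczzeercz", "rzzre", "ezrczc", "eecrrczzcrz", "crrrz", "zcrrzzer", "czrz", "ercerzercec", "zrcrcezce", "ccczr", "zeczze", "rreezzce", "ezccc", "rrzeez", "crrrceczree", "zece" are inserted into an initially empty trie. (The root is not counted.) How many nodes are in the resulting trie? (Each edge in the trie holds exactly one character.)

94

Count nodes per top-level branch (shared prefixes stored once):
  'c'-branch (ccczr, crrrceczree, crrrz, czrz): 19 nodes
  'e'-branch (eczzeercz, eecrrczzcrz, ercerzercec, ezccc, ezrczc): 37 nodes
  'r'-branch (rreezzce, rrzeez, rzzre): 16 nodes
  'z'-branch (zcrrzzer, zece, zeczze, zrcrcezce): 22 nodes
Sum: 94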